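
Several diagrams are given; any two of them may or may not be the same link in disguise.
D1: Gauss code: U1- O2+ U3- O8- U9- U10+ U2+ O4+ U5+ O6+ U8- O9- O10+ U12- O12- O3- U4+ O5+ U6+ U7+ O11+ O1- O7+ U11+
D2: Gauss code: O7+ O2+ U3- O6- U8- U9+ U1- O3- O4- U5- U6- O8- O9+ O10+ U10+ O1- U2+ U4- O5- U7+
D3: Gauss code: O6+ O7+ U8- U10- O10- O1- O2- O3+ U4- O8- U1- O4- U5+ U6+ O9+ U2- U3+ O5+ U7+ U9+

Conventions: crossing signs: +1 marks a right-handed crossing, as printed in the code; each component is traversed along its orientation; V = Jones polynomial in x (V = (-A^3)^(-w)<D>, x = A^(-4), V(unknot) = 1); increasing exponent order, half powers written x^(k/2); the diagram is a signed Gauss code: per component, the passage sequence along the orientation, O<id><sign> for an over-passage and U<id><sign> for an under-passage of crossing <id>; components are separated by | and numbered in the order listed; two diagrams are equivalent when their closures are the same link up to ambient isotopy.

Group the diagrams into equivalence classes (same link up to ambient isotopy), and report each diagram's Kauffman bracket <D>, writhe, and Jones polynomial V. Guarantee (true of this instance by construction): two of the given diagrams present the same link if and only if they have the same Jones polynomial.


classes: {D1} | {D2} | {D3}
V(D1) = x^-1 - 1 + 2x - 2x^2 + 2x^3 - 2x^4 + x^5  [12 crossings, <D> = A^-14 - 2A^-10 + 2A^-6 - 2A^-2 + 2A^2 - A^6 + A^10, w = +2]
V(D2) = -x^-6 + x^-5 - x^-4 + 2x^-3 - x^-2 + x^-1  [10 crossings, <D> = A^-2 - A^2 + 2A^6 - A^10 + A^14 - A^18, w = -2]
V(D3) = -x^-3 + x^-2 - x^-1 + 3 - x + x^2 - x^3  (w 0, c 10, <D> = -A^-12 + A^-8 - A^-4 + 3 - A^4 + A^8 - A^12)
insight: comparing 3 Jones polynomials yields 3 groups


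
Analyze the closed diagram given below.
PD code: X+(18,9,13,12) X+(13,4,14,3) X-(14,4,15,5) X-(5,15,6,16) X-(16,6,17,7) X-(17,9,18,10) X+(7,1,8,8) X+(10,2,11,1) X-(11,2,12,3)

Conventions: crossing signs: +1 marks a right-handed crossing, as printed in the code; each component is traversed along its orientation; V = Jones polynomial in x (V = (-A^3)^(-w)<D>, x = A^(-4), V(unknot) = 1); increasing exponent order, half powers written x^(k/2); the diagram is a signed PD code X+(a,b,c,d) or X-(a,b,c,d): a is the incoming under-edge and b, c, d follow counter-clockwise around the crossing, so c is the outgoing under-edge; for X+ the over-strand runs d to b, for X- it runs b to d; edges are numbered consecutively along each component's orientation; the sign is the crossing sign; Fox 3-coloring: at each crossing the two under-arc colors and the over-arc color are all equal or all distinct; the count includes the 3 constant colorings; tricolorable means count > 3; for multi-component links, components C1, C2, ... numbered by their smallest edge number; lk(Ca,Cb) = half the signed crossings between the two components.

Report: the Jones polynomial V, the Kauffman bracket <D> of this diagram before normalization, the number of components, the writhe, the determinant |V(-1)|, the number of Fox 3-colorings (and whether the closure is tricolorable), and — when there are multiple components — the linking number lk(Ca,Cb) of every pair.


Jones polynomial: V(x) = x^-3 + x^-2 + x^-1 + 1
<D> = -A^-3 - A - A^5 - A^9; writhe -1
components 3, writhe -1 (9 crossings)
linking number lk(C1,C2) = 0
lk(C1,C3): -1
lk(C2,C3) = 0
3-colorings: 9 of 3^9, det 0 — tricolorable
note: summing lk over 3 pairs gives -1


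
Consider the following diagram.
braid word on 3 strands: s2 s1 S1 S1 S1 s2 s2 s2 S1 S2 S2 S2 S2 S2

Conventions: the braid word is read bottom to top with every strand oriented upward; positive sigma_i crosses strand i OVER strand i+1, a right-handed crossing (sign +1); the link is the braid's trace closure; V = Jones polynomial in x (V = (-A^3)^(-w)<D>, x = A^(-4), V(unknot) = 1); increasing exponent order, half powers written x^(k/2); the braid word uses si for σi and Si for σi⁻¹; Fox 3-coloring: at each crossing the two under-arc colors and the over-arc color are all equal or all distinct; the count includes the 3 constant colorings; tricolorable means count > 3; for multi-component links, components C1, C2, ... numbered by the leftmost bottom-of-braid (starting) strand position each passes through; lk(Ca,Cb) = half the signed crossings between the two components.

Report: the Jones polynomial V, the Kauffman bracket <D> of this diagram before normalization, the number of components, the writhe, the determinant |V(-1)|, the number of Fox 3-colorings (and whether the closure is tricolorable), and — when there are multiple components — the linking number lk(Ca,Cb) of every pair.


V = -x^-8 + 2x^-7 - 3x^-6 + 4x^-5 - 5x^-4 + 5x^-3 - 3x^-2 + 3x^-1 - 1
<D> = -A^-12 + 3A^-8 - 3A^-4 + 5 - 5A^4 + 4A^8 - 3A^12 + 2A^16 - A^20 (w = -4)
1 component over 14 crossings, w = -4
9 Fox colorings among 3^14, |V(-1)| = 27: tricolorable
why: |V(-1)| = 27: so tricolorable, since 3 divides 27


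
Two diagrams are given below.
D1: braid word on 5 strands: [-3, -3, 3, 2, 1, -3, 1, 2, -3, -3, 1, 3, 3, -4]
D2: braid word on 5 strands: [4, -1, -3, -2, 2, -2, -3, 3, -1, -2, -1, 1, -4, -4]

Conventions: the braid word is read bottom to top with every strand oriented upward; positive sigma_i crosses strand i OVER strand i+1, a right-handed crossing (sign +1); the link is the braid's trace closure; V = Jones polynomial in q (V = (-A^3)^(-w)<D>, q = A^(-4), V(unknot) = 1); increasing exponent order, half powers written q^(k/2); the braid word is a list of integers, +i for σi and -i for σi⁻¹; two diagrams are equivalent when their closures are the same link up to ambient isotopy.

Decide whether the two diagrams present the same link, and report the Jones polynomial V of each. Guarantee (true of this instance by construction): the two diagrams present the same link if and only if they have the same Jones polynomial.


equivalent: no
V(D1) = q^-1 - 1 + 2q - 2q^2 + 2q^3 - 2q^4 + q^5  (w +2, c 14, <D> = A^-14 - 2A^-10 + 2A^-6 - 2A^-2 + 2A^2 - A^6 + A^10)
V(D2) = -q^-4 + q^-3 + q^-1  [14 crossings, <D> = A^-14 + A^-6 - A^-2, w = -6]
key observation: 2 values of V(q) split the 2 diagrams


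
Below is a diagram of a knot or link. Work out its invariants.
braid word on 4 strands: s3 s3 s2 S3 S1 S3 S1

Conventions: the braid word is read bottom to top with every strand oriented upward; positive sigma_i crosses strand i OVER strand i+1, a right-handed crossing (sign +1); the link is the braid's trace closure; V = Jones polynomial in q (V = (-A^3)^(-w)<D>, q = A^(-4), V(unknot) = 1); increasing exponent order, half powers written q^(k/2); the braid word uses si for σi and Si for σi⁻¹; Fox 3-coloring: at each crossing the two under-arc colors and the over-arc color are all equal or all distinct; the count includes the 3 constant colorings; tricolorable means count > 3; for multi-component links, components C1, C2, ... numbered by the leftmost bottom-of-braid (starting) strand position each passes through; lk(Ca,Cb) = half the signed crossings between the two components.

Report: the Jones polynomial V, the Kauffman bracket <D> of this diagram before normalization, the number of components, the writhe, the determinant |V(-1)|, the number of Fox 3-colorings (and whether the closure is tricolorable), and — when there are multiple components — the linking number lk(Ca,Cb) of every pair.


Jones polynomial: V(q) = q^-3 + q^-2 + q^-1 + 1
<D> = -A^-3 - A - A^5 - A^9; writhe -1
components 3, writhe -1 (7 crossings)
linking number lk(C1,C2) = -1
lk(C1,C3): 0
lk(C2,C3) = 0
3-colorings: 9 of 3^7, det 0 — tricolorable
note: det 0 = |V(-1)|; divisible by 3, so tricolorable


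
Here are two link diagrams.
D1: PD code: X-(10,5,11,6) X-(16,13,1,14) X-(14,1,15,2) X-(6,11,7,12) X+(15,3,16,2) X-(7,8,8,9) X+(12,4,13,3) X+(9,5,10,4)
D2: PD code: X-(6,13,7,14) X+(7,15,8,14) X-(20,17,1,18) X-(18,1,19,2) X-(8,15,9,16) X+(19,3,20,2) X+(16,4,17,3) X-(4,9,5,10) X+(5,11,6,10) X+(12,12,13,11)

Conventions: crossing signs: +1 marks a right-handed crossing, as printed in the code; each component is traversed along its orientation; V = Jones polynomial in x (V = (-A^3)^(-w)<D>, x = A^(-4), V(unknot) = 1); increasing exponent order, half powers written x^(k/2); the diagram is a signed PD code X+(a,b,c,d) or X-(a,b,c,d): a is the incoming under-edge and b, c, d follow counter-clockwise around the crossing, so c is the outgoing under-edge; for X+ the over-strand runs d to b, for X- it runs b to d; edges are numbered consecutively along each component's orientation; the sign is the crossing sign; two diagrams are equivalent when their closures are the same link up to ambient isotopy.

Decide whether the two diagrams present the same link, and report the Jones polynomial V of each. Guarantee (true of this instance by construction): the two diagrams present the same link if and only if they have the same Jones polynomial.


equivalent: yes
V(D1) = 1  (w -2, c 8, <D> = A^-6)
V(D2) = 1  [10 crossings, <D> = 1, w = 0]
key observation: all 2 diagrams share one V(x), hence one class


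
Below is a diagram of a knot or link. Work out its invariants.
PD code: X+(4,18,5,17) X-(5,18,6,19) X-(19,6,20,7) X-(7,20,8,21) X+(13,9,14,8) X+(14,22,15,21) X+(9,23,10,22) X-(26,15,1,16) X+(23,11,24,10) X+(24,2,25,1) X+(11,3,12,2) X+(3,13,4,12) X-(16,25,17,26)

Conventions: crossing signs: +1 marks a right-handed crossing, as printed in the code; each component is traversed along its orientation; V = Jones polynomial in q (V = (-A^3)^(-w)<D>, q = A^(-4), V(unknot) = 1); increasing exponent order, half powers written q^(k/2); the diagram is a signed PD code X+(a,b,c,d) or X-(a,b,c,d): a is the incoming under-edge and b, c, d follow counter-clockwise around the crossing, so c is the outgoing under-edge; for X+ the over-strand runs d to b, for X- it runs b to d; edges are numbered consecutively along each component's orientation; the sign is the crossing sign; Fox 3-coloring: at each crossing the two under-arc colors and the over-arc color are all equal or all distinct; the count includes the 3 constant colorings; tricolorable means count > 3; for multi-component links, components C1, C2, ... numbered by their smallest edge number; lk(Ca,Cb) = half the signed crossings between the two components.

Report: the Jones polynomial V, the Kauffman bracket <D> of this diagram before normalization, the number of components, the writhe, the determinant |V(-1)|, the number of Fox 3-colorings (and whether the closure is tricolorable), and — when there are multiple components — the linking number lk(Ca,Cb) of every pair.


V(q) = q^-1 - 1 + 2q - 3q^2 + 3q^3 - 2q^4 + 2q^5 - q^6
bracket: A^-15 - 2A^-11 + 2A^-7 - 3A^-3 + 3A - 2A^5 + A^9 - A^13, w = +3
1 component, writhe +3, over 13 crossings
det 15, colorings 9 of 3^13 — tricolorable
observation: w = +3 shifts under R1 moves; the (-A^3)^(-3) factor cancels that in V


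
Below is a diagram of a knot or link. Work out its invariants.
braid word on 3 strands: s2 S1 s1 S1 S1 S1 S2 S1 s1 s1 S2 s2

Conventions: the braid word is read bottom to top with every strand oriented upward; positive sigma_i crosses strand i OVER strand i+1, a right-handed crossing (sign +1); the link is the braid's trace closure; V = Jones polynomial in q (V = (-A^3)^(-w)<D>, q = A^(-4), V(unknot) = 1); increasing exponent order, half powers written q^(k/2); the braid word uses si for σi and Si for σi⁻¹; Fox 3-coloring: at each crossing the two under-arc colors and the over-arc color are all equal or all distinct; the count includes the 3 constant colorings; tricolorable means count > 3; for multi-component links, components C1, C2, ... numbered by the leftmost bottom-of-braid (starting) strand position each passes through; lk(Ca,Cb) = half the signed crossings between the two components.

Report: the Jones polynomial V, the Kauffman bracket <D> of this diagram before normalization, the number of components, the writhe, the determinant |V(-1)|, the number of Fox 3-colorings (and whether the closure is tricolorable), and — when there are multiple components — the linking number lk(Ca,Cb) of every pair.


V(q) = -q^-4 + q^-3 + q^-1
bracket: A^-2 + A^6 - A^10, w = -2
1 component, writhe -2, over 12 crossings
det 3, colorings 9 of 3^12 — tricolorable
observation: the word shrinks to σ2 σ1⁻¹ σ1⁻¹ σ1⁻¹ σ2⁻¹ σ1 after cancelling


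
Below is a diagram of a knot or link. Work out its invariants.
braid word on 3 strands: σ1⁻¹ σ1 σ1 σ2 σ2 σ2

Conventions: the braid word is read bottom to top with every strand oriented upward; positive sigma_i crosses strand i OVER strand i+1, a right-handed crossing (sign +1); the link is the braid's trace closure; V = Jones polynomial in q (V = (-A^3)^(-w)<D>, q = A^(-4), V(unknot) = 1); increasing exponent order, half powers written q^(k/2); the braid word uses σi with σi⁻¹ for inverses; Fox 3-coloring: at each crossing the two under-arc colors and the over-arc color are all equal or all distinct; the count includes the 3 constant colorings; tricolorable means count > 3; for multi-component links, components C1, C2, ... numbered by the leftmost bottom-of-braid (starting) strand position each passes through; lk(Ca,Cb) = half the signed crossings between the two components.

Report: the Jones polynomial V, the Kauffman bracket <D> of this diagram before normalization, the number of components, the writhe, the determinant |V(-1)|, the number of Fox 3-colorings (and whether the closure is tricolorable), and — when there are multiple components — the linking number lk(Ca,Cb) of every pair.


V(q) = q + q^3 - q^4
bracket: -A^-4 + 1 + A^8, w = +4
1 component, writhe +4, over 6 crossings
det 3, colorings 9 of 3^6 — tricolorable
observation: the span of V is 3, forcing >= 3 crossings in any diagram


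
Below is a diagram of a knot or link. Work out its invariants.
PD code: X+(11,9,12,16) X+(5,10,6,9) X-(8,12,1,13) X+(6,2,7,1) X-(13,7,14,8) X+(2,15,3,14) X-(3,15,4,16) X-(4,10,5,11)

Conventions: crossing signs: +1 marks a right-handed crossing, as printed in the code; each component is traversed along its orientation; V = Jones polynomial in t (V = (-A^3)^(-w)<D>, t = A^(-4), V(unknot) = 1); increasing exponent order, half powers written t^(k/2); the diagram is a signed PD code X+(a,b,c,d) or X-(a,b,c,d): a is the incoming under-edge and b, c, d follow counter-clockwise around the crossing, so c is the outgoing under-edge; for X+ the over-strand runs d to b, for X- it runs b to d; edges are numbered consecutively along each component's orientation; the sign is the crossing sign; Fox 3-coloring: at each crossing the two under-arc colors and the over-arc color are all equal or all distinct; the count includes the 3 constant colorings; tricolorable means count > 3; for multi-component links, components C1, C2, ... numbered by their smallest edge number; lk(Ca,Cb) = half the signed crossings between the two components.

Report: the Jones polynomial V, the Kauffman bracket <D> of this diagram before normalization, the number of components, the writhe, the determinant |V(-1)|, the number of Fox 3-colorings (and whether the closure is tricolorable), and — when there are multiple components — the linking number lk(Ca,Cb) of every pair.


V(t) = -t^(-5/2) - t^(-1/2)
bracket: -A^2 - A^10, w = 0
2 components, writhe 0, over 8 crossings
lk(C1,C2) = -1
det 2, colorings 3 of 3^8 — not tricolorable
observation: w = 0 shifts under R1 moves; the (-A^3)^(0) factor cancels that in V


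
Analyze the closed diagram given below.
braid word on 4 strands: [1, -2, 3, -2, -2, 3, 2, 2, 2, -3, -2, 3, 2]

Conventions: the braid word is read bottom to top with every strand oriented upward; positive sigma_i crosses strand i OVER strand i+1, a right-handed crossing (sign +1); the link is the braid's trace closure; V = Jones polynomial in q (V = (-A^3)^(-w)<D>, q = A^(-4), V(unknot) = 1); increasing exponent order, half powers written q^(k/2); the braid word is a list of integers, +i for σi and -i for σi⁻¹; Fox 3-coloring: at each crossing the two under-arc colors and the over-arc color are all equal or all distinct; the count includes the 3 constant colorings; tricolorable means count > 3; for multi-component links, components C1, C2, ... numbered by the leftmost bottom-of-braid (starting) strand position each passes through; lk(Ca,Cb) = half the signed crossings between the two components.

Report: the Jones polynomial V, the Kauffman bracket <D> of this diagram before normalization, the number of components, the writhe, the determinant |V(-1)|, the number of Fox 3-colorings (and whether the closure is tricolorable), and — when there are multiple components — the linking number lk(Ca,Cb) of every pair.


V = -q^-2 + q^-1 - 1 + 3q - 2q^2 + 3q^3 - 2q^4 + q^5 - q^6
<D> = A^-15 - A^-11 + 2A^-7 - 3A^-3 + 2A - 3A^5 + A^9 - A^13 + A^17 (w = +3)
1 component over 13 crossings, w = +3
9 Fox colorings among 3^13, |V(-1)| = 15: tricolorable
why: V spans 8 powers of q: at least 8 crossings in any diagram


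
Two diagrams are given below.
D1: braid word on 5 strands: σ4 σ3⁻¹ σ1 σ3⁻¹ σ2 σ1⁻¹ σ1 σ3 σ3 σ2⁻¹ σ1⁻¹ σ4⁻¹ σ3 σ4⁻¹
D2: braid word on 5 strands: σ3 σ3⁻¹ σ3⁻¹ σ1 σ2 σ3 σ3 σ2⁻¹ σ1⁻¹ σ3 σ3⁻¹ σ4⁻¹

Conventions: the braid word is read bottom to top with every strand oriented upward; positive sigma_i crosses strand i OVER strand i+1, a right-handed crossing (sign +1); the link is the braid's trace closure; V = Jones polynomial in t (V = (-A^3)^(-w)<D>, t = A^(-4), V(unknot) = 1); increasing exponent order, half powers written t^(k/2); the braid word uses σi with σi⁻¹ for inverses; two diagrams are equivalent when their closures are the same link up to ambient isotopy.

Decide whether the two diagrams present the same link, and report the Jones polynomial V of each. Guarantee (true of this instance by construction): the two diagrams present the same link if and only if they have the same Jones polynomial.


same link: yes
V(D1) = 1 + t + t^2 + t^3  [14 crossings, <D> = A^-12 + A^-8 + A^-4 + 1, w = 0]
V(D2) = 1 + t + t^2 + t^3  (w 0, c 12, <D> = A^-12 + A^-8 + A^-4 + 1)
note: one V(t) for all 2 diagrams — one class (guaranteed)


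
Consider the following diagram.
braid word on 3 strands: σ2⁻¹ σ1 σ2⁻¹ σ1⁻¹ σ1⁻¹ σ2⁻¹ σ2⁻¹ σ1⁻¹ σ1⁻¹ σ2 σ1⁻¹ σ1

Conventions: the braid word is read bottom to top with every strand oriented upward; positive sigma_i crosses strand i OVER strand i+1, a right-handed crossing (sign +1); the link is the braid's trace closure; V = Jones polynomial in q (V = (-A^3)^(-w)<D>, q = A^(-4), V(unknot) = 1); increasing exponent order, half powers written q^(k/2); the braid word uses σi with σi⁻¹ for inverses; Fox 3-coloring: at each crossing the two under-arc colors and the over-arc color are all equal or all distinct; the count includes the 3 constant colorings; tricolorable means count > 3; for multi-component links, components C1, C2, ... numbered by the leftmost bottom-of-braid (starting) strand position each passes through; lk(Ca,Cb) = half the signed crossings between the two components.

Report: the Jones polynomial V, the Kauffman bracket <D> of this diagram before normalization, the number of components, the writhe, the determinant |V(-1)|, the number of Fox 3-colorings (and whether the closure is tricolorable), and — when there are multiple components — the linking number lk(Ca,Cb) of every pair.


V(q) = -q^-7 + q^-6 - q^-5 + q^-4 + q^-2
bracket: A^-10 + A^-2 - A^2 + A^6 - A^10, w = -6
1 component, writhe -6, over 12 crossings
det 5, colorings 3 of 3^12 — not tricolorable
observation: the span of V is 5, forcing >= 5 crossings in any diagram


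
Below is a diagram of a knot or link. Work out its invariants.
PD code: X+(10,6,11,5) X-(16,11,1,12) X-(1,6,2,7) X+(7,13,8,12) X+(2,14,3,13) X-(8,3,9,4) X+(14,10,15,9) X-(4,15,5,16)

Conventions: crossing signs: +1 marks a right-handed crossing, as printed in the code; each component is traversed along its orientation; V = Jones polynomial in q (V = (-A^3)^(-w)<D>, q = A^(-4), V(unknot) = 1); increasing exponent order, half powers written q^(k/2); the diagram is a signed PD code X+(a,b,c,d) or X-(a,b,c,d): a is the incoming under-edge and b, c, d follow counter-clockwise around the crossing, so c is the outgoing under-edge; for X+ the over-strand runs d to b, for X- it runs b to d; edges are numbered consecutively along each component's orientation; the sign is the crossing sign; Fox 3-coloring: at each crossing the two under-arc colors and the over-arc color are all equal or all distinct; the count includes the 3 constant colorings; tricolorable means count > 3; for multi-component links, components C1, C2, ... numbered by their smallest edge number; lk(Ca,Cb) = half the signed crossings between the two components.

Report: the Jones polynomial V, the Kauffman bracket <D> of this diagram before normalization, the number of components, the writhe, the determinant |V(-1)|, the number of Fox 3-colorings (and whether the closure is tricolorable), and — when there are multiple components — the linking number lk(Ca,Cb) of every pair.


V = -q^-3 + 2q^-2 - 2q^-1 + 3 - 2q + 2q^2 - q^3
<D> = -A^-12 + 2A^-8 - 2A^-4 + 3 - 2A^4 + 2A^8 - A^12 (w = 0)
1 component over 8 crossings, w = 0
3 Fox colorings among 3^8, |V(-1)| = 13: not tricolorable
why: det 13 = |V(-1)|; not divisible by 3, so not tricolorable


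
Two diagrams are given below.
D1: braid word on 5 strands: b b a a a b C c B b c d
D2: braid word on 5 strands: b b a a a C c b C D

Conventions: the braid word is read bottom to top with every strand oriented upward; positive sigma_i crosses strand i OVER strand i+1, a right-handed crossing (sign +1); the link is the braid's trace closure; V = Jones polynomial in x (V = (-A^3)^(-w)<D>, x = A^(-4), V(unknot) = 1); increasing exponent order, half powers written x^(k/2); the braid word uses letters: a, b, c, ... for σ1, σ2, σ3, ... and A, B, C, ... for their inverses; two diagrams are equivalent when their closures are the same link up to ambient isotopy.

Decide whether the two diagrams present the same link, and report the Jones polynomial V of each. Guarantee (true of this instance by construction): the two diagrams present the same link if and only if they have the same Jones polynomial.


equivalent: yes
V(D1) = x^2 + 2x^4 - 2x^5 + x^6 - 2x^7 + x^8  (w +8, c 12, <D> = A^-8 - 2A^-4 + 1 - 2A^4 + 2A^8 + A^16)
V(D2) = x^2 + 2x^4 - 2x^5 + x^6 - 2x^7 + x^8  (w +4, c 10, <D> = A^-20 - 2A^-16 + A^-12 - 2A^-8 + 2A^-4 + A^4)
why: all 2 diagrams share one V(x), hence one class


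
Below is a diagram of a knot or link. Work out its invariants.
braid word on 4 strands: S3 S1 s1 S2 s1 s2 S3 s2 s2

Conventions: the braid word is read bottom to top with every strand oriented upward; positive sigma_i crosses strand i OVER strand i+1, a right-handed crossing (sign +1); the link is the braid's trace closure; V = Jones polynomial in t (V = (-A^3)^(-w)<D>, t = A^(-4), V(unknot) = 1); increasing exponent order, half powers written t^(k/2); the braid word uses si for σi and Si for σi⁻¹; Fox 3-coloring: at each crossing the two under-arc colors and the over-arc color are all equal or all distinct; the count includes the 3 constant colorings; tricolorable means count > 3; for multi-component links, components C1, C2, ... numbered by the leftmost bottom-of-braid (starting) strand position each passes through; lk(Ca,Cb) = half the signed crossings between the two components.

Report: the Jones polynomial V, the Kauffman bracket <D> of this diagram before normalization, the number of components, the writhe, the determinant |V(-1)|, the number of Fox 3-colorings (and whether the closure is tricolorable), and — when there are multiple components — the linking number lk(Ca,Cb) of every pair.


Jones polynomial: V(t) = t^-2 + 2 + t^2
<D> = -A^-5 - 2A^3 - A^11; writhe +1
components 3, writhe +1 (9 crossings)
linking number lk(C1,C2) = 0
lk(C1,C3): -1
lk(C2,C3) = +1
3-colorings: 3 of 3^9, det 4 — not tricolorable
note: span 4 respects span(V) <= c + mu - 1 = 11 for this 3-component diagram


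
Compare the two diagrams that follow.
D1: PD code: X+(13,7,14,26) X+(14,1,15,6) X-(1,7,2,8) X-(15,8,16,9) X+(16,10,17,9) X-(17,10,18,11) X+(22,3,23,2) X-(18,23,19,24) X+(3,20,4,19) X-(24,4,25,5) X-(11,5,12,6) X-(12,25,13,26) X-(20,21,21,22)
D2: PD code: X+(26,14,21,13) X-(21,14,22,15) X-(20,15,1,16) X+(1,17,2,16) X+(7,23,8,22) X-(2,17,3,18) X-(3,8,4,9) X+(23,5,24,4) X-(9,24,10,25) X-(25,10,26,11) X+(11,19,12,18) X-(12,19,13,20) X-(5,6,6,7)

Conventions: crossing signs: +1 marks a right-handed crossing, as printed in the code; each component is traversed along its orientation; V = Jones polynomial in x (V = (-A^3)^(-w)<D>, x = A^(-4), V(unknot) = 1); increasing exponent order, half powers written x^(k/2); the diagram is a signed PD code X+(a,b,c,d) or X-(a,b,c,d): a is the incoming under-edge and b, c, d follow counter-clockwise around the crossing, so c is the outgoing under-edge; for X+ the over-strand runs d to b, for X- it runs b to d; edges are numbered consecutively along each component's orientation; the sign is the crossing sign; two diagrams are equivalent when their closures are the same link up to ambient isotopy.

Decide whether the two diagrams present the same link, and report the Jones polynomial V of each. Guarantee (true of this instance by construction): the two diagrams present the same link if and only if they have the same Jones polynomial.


same link: yes
V(D1) = x^(-7/2) - 2x^(-5/2) + x^(-3/2) - 2x^(-1/2) + x^(1/2) - x^(3/2)  [13 crossings, <D> = A^-15 - A^-11 + 2A^-7 - A^-3 + 2A - A^5, w = -3]
D2 (bracket A^-15 - A^-11 + 2A^-7 - A^-3 + 2A - A^5; 13 crossings at w = -3): V = x^(-7/2) - 2x^(-5/2) + x^(-3/2) - 2x^(-1/2) + x^(1/2) - x^(3/2)
note: from 13 to 13 crossings by R-moves: one link, two diagrams


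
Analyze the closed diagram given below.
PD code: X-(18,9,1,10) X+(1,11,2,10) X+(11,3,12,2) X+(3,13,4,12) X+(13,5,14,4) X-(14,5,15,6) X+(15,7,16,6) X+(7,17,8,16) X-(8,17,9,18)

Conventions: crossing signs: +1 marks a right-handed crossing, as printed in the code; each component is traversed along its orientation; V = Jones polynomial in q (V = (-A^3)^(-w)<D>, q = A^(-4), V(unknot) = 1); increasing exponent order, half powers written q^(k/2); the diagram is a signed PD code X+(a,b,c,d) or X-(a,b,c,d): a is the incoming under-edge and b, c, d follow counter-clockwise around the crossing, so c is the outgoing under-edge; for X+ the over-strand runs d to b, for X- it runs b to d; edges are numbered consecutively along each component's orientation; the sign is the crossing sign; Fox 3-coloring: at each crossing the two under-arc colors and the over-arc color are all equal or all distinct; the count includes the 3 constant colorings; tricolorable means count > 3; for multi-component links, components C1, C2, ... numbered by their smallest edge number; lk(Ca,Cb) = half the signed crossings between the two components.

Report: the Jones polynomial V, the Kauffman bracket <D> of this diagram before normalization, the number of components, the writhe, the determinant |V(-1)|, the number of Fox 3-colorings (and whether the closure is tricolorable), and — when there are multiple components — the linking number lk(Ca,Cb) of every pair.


V = q + q^3 - q^4
<D> = A^-7 - A^-3 - A^5 (w = +3)
1 component over 9 crossings, w = +3
9 Fox colorings among 3^9, |V(-1)| = 3: tricolorable
why: V spans 3 powers of q: at least 3 crossings in any diagram


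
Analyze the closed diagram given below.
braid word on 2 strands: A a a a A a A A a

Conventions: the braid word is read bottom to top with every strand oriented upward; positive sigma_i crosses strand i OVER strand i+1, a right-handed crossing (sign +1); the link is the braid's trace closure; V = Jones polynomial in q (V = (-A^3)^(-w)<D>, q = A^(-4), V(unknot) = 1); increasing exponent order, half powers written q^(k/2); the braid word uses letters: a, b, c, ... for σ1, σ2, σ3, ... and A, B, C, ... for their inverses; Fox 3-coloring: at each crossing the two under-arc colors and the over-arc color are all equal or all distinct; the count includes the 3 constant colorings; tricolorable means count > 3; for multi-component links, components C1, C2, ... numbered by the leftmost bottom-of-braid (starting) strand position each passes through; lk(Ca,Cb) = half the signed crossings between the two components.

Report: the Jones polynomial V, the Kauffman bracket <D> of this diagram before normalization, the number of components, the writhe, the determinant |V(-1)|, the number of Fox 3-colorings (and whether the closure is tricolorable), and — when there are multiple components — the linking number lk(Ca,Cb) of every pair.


V = 1
<D> = -A^3 (w = +1)
1 component over 9 crossings, w = +1
3 Fox colorings among 3^9, |V(-1)| = 1: not tricolorable
why: a (2,1) torus form — a single generator 1 times


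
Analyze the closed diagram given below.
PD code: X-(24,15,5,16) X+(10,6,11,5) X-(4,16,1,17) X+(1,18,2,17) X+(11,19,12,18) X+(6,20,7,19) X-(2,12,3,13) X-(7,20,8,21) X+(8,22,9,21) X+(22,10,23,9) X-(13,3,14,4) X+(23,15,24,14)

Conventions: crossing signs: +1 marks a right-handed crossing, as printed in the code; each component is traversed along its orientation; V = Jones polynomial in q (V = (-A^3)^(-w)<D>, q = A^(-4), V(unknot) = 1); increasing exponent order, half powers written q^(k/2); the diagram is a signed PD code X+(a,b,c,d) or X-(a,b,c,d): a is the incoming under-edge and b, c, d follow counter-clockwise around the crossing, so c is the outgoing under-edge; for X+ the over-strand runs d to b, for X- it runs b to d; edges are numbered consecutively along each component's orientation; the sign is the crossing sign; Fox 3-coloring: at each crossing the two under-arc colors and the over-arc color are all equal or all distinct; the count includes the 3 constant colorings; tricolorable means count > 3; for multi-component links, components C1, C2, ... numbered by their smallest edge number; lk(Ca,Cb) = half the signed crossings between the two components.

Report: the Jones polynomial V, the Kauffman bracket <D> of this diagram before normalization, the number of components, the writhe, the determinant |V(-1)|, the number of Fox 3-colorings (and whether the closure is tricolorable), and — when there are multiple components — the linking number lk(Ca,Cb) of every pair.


V = -q^(-3/2) - 2q^(1/2) + q^(3/2) - q^(5/2) + q^(7/2)
<D> = A^-8 - A^-4 + 1 - 2A^4 - A^12 (w = +2)
2 components over 12 crossings, w = +2
lk(C1,C2): -1
9 Fox colorings among 3^12, |V(-1)| = 6: tricolorable
why: |V(-1)| = 6: so tricolorable, since 3 divides 6


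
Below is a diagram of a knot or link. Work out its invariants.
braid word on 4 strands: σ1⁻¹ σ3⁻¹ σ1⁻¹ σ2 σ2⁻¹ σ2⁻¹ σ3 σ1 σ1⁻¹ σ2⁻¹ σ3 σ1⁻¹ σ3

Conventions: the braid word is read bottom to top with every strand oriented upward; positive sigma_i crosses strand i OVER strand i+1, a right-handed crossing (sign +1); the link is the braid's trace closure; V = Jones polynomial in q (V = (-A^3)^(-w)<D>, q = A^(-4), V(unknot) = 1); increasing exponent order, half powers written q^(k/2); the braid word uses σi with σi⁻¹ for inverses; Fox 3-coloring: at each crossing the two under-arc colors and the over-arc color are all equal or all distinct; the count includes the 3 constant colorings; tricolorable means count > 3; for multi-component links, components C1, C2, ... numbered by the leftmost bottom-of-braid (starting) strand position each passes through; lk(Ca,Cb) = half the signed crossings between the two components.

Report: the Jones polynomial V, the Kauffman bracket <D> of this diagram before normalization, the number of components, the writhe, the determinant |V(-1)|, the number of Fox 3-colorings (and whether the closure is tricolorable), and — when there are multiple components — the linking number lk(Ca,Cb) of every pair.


Jones polynomial: V(q) = -q^-6 + 2q^-5 - 2q^-4 + 3q^-3 - 3q^-2 + 2q^-1 - 1 + q
<D> = -A^-13 + A^-9 - 2A^-5 + 3A^-1 - 3A^3 + 2A^7 - 2A^11 + A^15; writhe -3
components 1, writhe -3 (13 crossings)
3-colorings: 9 of 3^13, det 15 — tricolorable
note: free reduction leaves σ1⁻¹ σ3⁻¹ σ1⁻¹ σ2⁻¹ σ3 σ2⁻¹ σ3 σ1⁻¹ σ3 of the original 13 letters


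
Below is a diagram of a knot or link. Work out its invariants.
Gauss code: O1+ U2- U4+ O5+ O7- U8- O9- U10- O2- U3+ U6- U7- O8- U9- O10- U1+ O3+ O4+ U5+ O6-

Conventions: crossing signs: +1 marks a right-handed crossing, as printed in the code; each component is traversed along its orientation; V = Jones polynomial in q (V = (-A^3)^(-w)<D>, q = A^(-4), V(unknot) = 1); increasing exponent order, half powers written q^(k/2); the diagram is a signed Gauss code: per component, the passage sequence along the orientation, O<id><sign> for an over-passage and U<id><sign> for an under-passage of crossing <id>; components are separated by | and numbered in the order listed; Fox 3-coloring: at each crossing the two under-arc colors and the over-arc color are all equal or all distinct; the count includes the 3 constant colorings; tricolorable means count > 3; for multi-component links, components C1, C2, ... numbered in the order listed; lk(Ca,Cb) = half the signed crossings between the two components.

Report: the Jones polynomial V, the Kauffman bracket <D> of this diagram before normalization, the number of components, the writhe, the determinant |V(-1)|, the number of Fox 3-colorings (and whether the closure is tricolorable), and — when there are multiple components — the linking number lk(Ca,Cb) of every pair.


Jones polynomial: V(q) = -q^-6 + 2q^-5 - 4q^-4 + 5q^-3 - 4q^-2 + 5q^-1 - 3 + 2q - q^2
<D> = -A^-14 + 2A^-10 - 3A^-6 + 5A^-2 - 4A^2 + 5A^6 - 4A^10 + 2A^14 - A^18; writhe -2
components 1, writhe -2 (10 crossings)
3-colorings: 9 of 3^10, det 27 — tricolorable
note: det 27 = |V(-1)|; divisible by 3, so tricolorable


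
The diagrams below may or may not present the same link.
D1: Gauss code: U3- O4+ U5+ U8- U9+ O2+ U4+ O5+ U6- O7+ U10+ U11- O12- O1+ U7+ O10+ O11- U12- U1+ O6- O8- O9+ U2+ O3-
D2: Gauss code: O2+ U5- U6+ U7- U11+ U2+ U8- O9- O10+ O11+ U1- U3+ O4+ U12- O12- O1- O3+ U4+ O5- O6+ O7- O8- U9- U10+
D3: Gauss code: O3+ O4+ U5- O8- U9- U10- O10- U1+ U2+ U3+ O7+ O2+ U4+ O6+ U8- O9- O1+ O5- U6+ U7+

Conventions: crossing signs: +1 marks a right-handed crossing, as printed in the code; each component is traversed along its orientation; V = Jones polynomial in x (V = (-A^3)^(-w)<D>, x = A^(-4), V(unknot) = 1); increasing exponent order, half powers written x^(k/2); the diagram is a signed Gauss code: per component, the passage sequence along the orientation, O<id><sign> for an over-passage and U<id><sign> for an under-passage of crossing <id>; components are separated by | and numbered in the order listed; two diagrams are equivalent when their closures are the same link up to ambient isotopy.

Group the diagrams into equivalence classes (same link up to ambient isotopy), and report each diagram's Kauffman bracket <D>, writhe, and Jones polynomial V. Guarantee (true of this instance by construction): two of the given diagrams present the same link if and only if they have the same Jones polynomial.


grouping into links: {D1} | {D2} | {D3}
V(D1) = x + x^3 - x^4  (w +2, c 12, <D> = -A^-10 + A^-6 + A^2)
D2 (bracket 1; 12 crossings at w = 0): V = 1
D3 (bracket A^-14 - 2A^-10 + 2A^-6 - 2A^-2 + 2A^2 - A^6 + A^10; 10 crossings at w = +2): V = x^-1 - 1 + 2x - 2x^2 + 2x^3 - 2x^4 + x^5
why: 3 classes among 3 diagrams; unequal V(x) rules out equality


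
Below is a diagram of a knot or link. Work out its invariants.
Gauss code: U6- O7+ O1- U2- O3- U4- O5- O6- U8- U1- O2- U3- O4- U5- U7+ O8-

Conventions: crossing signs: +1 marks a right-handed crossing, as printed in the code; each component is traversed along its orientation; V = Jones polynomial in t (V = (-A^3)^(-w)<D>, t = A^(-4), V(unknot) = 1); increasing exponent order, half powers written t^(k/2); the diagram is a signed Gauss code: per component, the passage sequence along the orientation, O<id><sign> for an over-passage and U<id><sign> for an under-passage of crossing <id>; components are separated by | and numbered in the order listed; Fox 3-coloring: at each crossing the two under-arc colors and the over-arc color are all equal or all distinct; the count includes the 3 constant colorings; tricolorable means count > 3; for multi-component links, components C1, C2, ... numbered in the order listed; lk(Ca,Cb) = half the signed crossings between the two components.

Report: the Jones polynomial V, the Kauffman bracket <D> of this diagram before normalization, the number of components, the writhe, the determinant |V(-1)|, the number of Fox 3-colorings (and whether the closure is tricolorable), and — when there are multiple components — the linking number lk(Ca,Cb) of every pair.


Jones polynomial: V(t) = -t^-9 + t^-8 - 2t^-7 + 3t^-6 - 2t^-5 + 2t^-4 - t^-3 + t^-2
<D> = A^-10 - A^-6 + 2A^-2 - 2A^2 + 3A^6 - 2A^10 + A^14 - A^18; writhe -6
components 1, writhe -6 (8 crossings)
3-colorings: 3 of 3^8, det 13 — not tricolorable
note: the span of V is 7, forcing >= 7 crossings in any diagram


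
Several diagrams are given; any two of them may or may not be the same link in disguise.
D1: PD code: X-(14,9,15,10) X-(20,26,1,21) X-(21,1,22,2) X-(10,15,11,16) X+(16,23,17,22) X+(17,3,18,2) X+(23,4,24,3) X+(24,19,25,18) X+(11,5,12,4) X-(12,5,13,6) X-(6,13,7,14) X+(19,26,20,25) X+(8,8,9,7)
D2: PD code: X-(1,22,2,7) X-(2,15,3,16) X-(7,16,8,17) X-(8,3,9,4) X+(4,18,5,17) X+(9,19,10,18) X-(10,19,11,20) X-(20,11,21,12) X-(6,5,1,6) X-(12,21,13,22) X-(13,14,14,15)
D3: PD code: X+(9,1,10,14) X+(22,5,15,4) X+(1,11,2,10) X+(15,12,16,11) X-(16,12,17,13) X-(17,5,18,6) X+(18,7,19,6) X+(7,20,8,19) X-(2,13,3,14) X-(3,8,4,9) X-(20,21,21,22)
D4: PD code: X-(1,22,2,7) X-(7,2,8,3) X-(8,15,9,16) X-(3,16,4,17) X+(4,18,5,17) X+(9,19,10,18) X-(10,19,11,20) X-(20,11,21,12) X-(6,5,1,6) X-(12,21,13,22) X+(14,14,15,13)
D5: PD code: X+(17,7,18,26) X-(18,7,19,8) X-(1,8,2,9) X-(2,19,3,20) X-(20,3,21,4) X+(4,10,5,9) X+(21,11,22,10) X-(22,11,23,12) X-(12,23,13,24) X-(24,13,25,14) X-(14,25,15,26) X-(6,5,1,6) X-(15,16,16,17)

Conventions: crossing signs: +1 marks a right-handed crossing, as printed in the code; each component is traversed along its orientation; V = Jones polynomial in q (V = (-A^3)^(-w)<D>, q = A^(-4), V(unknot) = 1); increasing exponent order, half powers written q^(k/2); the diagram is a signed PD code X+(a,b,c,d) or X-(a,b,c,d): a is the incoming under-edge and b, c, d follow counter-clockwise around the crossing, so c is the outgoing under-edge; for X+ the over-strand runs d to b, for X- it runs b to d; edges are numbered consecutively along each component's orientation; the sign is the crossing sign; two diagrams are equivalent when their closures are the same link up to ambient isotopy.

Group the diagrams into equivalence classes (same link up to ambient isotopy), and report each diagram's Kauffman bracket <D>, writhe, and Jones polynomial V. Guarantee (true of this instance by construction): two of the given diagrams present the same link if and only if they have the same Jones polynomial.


grouping into links: {D1} | {D2, D4, D5} | {D3}
V(D1) = q^(-7/2) - q^(-5/2) + q^(-3/2) - 2q^(-1/2) - q^(3/2)  (w +1, c 13, <D> = A^-3 + 2A^5 - A^9 + A^13 - A^17)
D2 (bracket A^-15 + 2A^-7 - A^-3 + A - A^5; 11 crossings at w = -7): V = q^(-13/2) - q^(-11/2) + q^(-9/2) - 2q^(-7/2) - q^(-3/2)
V(D3) = -q^(1/2) - q^(5/2)  [11 crossings, <D> = A^-7 + A, w = +1]
V(D4) = q^(-13/2) - q^(-11/2) + q^(-9/2) - 2q^(-7/2) - q^(-3/2)  [11 crossings, <D> = A^-9 + 2A^-1 - A^3 + A^7 - A^11, w = -5]
D5 (bracket A^-15 + 2A^-7 - A^-3 + A - A^5; 13 crossings at w = -7): V = q^(-13/2) - q^(-11/2) + q^(-9/2) - 2q^(-7/2) - q^(-3/2)
why: V(q) takes 3 values over 5 diagrams, fixing the grouping


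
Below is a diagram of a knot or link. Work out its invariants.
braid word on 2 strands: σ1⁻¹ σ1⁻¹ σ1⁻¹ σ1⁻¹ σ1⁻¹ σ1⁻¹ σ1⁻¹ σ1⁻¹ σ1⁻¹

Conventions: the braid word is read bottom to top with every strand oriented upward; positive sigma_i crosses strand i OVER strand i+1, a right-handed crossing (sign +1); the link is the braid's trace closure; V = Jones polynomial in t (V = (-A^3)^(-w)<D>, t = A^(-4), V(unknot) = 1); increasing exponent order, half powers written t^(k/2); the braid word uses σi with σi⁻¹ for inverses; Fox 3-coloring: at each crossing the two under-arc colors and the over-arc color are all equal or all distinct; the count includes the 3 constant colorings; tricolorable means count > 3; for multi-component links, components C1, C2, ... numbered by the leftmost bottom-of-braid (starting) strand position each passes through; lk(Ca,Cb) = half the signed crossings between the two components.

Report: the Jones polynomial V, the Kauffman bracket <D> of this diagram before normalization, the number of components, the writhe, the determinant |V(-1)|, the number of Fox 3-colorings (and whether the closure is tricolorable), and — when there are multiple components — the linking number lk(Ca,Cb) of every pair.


Jones polynomial: V(t) = -t^-13 + t^-12 - t^-11 + t^-10 - t^-9 + t^-8 - t^-7 + t^-6 + t^-4
<D> = -A^-11 - A^-3 + A - A^5 + A^9 - A^13 + A^17 - A^21 + A^25; writhe -9
components 1, writhe -9 (9 crossings)
3-colorings: 9 of 3^9, det 9 — tricolorable
note: a (2,9) torus form — a single generator 9 times
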